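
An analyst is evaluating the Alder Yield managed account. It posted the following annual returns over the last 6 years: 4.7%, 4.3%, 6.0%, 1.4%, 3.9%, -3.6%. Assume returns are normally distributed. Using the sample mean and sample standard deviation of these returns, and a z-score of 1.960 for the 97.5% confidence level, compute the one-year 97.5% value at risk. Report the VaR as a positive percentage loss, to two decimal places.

4.02

r̄ = (4.7 + 4.3 + 6 + 1.4 + 3.9 − 3.6) / 6 = 2.7833%
Sample σ = √[Σ(r − r̄)² / 5] = √[60.2283 / 5] = √12.0457 = 3.4707%
VaR = −(r̄ − z·σ) = −(2.7833 − 1.960 × 3.4707) = −(-4.0193) = 4.0193%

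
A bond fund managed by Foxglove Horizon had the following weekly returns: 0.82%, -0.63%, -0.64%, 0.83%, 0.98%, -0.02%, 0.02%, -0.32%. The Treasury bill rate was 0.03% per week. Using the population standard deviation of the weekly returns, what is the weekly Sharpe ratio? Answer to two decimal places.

r̄ = (0.82 − 0.63 − 0.64 + 0.83 + 0.98 − 0.02 + 0.02 − 0.32) / 8 = 1.040 / 8 = 0.1300%
Σ(r − r̄)² = 3.0962; population σ = √(3.0962/8) = 0.6221%
Sharpe = (r̄ − rf) / σ = (0.1300 − 0.03) / 0.6221 = 0.1000 / 0.6221 = 0.1607

0.16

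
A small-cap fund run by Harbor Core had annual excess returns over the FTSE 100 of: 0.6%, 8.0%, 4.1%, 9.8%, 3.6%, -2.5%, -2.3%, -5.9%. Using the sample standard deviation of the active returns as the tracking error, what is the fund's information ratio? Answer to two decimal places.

0.35

r̄ = (0.6 + 8 + 4.1 + 9.8 + 3.6 − 2.5 − 2.3 − 5.9) / 8 = 15.40 / 8 = 1.9250%
Sample σ = √[Σ(r − r̄)² / 7] = √[206.8750 / 7] = √29.5536 = 5.4363%
IR = r̄ / tracking error = 1.9250 / 5.4363 = 0.3541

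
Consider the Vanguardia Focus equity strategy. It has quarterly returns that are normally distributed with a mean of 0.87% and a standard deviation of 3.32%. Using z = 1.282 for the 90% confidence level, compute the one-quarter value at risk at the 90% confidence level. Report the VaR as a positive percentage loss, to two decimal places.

VaR (as % loss) = −(μ − z·σ) = −(0.87% − 1.282 × 3.32%) = −(-3.38624%) = 3.38624%

3.39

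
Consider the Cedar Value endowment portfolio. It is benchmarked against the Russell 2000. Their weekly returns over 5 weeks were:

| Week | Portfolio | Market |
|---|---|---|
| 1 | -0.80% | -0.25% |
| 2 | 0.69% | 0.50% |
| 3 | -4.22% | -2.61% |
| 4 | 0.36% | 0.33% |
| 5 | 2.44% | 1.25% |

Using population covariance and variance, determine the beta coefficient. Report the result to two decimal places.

r̄p = -0.3060%,  r̄m = -0.1560%
Cov = Σ(rp − r̄p)(rm − r̄m) / 5 = 2.8979
Var(rm) = Σ(rm − r̄m)² / 5 = 1.7349
β = Cov / Var = 2.8979 / 1.7349 = 1.6704

1.67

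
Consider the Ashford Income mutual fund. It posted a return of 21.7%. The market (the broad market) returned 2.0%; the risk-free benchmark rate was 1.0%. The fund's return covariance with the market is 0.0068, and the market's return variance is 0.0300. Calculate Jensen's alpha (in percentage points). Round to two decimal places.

β = Cov / Var = 0.0068 / 0.0300 = 0.2267
E[R] = Rf + β(Rm − Rf) = 1.0% + 0.2267 × (2.0% − 1.0%) = 1.2267%
α = Rp − E[R] = 21.7% − 1.2267% = 20.4733

20.47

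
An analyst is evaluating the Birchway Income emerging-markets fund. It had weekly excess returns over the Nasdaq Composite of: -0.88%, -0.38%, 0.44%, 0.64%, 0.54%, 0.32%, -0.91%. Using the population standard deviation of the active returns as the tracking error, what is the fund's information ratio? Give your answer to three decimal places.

-0.053

r̄ = (-0.88 − 0.38 + 0.44 + 0.64 + 0.54 + 0.32 − 0.91) / 7 = -0.230 / 7 = -0.0329%
Population σ = √[Σ(r − r̄)² / 7] = √[2.7365 / 7] = √0.3909 = 0.6252%
IR = r̄ / tracking error = -0.0329 / 0.6252 = -0.0526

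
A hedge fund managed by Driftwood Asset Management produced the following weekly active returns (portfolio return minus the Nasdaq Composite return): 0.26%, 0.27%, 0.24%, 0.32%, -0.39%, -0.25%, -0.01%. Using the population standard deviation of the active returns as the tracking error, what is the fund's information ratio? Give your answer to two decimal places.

r̄ = (0.26 + 0.27 + 0.24 + 0.32 − 0.39 − 0.25 − 0.01) / 7 = 0.0629%
Σ(r − r̄)² = 0.4875; population σ = √(0.4875/7) = 0.2639%
IR = r̄ / tracking error = 0.0629 / 0.2639 = 0.2383

0.24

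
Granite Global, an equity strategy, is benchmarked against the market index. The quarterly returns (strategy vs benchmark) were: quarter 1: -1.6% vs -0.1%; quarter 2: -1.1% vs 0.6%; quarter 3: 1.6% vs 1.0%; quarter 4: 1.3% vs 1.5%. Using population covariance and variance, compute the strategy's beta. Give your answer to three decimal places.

2.117

r̄p = 0.0500%,  r̄m = 0.7500%
Cov = Σ(rp − r̄p)(rm − r̄m) / 4 = 0.7250
Var(rm) = Σ(rm − r̄m)² / 4 = 0.3425
β = Cov / Var = 0.7250 / 0.3425 = 2.1168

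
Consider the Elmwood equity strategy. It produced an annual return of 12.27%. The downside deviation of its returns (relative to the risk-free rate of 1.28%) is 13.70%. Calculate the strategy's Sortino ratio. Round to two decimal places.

Sortino = (Rp − Rf) / σd = (12.27% − 1.28%) / 13.70% = 10.99% / 13.70% = 0.8022

0.80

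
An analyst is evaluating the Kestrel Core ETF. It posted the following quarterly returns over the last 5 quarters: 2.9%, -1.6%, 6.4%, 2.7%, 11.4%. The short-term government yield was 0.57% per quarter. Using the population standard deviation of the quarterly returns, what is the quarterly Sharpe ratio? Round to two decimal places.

μ = (2.9 − 1.6 + 6.4 + 2.7 + 11.4) / 5 = 21.80 / 5 = 4.3600%
Population σ = √[Σ(r − μ)² / 5] = √[94.1320 / 5] = √18.8264 = 4.3389%
Sharpe = (μ − rf) / σ = (4.3600 − 0.57) / 4.3389 = 3.7900 / 4.3389 = 0.8735

0.87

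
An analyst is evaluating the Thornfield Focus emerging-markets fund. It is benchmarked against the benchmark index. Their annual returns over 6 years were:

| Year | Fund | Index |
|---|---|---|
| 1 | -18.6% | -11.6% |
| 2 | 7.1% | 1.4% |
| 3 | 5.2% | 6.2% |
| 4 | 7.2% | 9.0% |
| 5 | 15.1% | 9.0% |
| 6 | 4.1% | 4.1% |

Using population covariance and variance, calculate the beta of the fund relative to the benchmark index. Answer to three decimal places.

r̄p = 3.3500%,  r̄m = 3.0167%
Cov = Σ(rp − r̄p)(rm − r̄m) / 6 = 69.1358
Var(rm) = Σ(rm − r̄m)² / 6 = 49.8614
β = Cov / Var = 69.1358 / 49.8614 = 1.3866

1.387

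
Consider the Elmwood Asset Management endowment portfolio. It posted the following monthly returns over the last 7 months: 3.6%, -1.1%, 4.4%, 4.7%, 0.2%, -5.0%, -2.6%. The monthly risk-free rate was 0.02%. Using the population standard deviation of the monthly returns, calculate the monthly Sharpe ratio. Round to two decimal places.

r̄ = (3.6 − 1.1 + 4.4 + 4.7 + 0.2 − 5 − 2.6) / 7 = 4.20 / 7 = 0.6000%
Population σ = √[Σ(r − r̄)² / 7] = √[84.9000 / 7] = √12.1286 = 3.4826%
Sharpe = (r̄ − rf) / σ = (0.6000 − 0.02) / 3.4826 = 0.5800 / 3.4826 = 0.1665

0.17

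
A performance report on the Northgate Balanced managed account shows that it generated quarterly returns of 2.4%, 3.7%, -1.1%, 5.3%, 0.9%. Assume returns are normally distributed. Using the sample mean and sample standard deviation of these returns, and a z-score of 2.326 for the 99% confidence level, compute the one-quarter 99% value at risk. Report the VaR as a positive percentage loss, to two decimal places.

3.51

r̄ = (2.4 + 3.7 − 1.1 + 5.3 + 0.9) / 5 = 2.2400%
Σ(r − r̄)² = (2.4 − 2.2400)² + (3.7 − 2.2400)² + (-1.1 − 2.2400)² + … = 24.4720
σ = √[24.4720 / 4] = 2.4735%
VaR = −(r̄ − z·σ) = −(2.2400 − 2.326 × 2.4735) = −(-3.5134) = 3.5134%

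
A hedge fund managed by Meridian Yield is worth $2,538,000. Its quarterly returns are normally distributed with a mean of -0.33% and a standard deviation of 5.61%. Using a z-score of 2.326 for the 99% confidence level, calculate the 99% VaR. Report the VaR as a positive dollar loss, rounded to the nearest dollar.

Return at the 99% tail: μ − z·σ = -0.33% − 2.326 × 5.61% = -0.33 − 13.04886 = -13.37886%
VaR = −(-13.37886%) × $2,538,000 = 13.37886% × $2,538,000 = $339,555

$339,555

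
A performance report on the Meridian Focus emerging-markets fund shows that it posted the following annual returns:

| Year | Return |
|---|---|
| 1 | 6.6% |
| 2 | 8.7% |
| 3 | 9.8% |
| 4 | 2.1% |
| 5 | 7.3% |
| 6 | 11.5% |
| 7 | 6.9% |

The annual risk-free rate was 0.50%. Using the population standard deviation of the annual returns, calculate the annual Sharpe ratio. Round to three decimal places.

Mean return μ = 52.90 / 7 = 7.5571%
Σ(r − μ)² = 53.0771; population σ = √(53.0771/7) = 2.7536%
Sharpe = (μ − rf) / σ = (7.5571 − 0.5) / 2.7536 = 7.0571 / 2.7536 = 2.5629

2.563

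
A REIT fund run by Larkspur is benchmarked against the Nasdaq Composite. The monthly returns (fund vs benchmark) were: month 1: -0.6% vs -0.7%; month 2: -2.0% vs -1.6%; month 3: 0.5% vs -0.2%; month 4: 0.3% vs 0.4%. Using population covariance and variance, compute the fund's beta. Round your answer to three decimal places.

1.255

r̄p = -0.4500%,  r̄m = -0.5250%
Cov = Σ(rp − r̄p)(rm − r̄m) / 4 = 0.6738
Var(rm) = Σ(rm − r̄m)² / 4 = 0.5369
β = Cov / Var = 0.6738 / 0.5369 = 1.2550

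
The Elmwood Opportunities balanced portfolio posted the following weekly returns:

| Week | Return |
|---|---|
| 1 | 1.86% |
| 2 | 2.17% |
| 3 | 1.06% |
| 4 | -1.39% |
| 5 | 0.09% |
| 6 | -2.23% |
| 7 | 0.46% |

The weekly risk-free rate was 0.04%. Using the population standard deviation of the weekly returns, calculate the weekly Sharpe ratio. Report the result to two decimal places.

μ = (1.86 + 2.17 + 1.06 − 1.39 + 0.09 − 2.23 + 0.46) / 7 = 0.2886%
Σ(r − μ)² = 15.8339; population σ = √(15.8339/7) = 1.5040%
Sharpe = (μ − rf) / σ = (0.2886 − 0.04) / 1.5040 = 0.2486 / 1.5040 = 0.1653

0.17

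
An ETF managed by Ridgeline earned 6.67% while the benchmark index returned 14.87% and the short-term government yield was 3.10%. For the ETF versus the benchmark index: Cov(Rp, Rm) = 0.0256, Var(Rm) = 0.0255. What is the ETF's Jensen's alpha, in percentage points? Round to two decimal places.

β = Cov / Var = 0.0256 / 0.0255 = 1.0039
E[R] = Rf + β(Rm − Rf) = 3.10% + 1.0039 × (14.87% − 3.10%) = 14.9159%
α = Rp − E[R] = 6.67% − 14.9159% = -8.2459

-8.25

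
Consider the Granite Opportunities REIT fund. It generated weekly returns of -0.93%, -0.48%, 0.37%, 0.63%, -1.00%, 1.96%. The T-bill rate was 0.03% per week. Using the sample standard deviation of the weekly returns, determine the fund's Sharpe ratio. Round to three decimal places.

0.054

Mean return r̄ = 0.550 / 6 = 0.0917%
Sample σ = √[Σ(r − r̄)² / 5] = √[6.4203 / 5] = √1.2841 = 1.1332%
Sharpe = (r̄ − rf) / σ = (0.0917 − 0.03) / 1.1332 = 0.0617 / 1.1332 = 0.0544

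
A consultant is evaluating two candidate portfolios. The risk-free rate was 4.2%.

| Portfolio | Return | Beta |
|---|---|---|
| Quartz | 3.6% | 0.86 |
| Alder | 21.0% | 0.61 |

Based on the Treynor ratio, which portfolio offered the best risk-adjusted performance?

Quartz: Treynor = (3.6% − 4.2%) / 0.86 = -0.698
Alder: Treynor = (21.0% − 4.2%) / 0.61 = 27.541
Highest: Alder (27.541).

Alder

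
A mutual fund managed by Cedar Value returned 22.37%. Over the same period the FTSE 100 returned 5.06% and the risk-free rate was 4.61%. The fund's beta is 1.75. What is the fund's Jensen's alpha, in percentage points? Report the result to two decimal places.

16.97

CAPM expected return = Rf + β(Rm − Rf) = 4.61% + 1.75 × (5.06% − 4.61%) = 4.61 + 1.75 × 0.45 = 5.3975%
Jensen's α = Rp − E[R] = 22.37% − 5.3975% = 16.9725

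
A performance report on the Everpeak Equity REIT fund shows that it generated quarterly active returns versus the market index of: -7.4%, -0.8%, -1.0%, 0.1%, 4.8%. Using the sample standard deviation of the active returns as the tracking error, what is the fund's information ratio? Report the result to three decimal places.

-0.198

r̄ = (-7.4 − 0.8 − 1 + 0.1 + 4.8) / 5 = -4.30 / 5 = -0.8600%
Sample std dev = √[75.7520 / 4] = 4.3518%
IR = r̄ / tracking error = -0.8600 / 4.3518 = -0.1976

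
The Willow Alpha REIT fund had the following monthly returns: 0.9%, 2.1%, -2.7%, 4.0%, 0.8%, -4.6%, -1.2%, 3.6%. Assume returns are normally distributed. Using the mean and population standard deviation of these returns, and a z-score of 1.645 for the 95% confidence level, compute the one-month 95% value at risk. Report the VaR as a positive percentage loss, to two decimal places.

4.28

r̄ = (0.9 + 2.1 − 2.7 + 4 + 0.8 − 4.6 − 1.2 + 3.6) / 8 = 0.3625%
Σ(r − r̄)² = 63.6588; population σ = √(63.6588/8) = 2.8209%
VaR = −(r̄ − z·σ) = −(0.3625 − 1.645 × 2.8209) = −(-4.2779) = 4.2779%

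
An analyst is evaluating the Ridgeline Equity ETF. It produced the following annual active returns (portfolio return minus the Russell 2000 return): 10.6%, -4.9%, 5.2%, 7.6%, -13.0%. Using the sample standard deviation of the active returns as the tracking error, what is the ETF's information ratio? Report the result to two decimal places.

0.11

Mean return r̄ = 5.50 / 5 = 1.1000%
Sample std dev = √[384.1200 / 4] = 9.7995%
IR = r̄ / tracking error = 1.1000 / 9.7995 = 0.1123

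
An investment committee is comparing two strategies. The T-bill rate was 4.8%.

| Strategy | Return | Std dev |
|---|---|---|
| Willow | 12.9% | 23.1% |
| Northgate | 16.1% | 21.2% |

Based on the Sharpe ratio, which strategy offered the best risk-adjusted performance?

Northgate

Willow: Sharpe ratio = (12.9% − 4.8%) / 23.1% = 0.351
Northgate: Sharpe ratio = (16.1% − 4.8%) / 21.2% = 0.533
Highest: Northgate (0.533).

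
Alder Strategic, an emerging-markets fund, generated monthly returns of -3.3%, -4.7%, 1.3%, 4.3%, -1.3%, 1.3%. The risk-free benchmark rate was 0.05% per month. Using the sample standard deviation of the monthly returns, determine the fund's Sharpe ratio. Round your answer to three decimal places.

r̄ = (-3.3 − 4.7 + 1.3 + 4.3 − 1.3 + 1.3) / 6 = -0.4000%
Sample σ = √[Σ(r − r̄)² / 5] = √[55.5800 / 5] = √11.1160 = 3.3341%
Sharpe = (r̄ − rf) / σ = (-0.4000 − 0.05) / 3.3341 = -0.4500 / 3.3341 = -0.1350

-0.135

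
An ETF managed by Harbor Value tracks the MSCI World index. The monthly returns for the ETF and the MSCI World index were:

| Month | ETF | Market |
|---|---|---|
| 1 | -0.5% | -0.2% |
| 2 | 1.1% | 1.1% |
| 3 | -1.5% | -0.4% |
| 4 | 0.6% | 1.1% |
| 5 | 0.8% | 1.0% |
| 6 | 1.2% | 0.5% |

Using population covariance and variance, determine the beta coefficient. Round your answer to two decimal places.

r̄p = 0.2833%,  r̄m = 0.5167%
Cov = Σ(rp − r̄p)(rm − r̄m) / 6 = 0.5153
Var(rm) = Σ(rm − r̄m)² / 6 = 0.3781
β = Cov / Var = 0.5153 / 0.3781 = 1.3629

1.36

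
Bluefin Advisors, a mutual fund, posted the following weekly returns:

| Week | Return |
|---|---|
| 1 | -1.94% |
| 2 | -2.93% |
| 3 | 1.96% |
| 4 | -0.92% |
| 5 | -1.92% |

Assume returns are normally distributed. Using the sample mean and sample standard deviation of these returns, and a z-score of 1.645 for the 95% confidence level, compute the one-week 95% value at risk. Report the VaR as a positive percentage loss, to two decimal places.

4.24

Mean return μ = -5.750 / 5 = -1.1500%
Σ(r − μ)² = (-1.94 − (-1.1500))² + (-2.93 − (-1.1500))² + (1.96 − (-1.1500))² + … = 14.1104
σ = √[14.1104 / 4] = 1.8782%
VaR = −(μ − z·σ) = −(-1.1500 − 1.645 × 1.8782) = −(-4.2396) = 4.2396%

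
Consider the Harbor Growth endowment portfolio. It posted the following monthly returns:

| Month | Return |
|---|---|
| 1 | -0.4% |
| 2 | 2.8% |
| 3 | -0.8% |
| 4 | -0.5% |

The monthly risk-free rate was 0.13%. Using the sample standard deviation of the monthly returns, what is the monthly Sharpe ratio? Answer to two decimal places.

r̄ = (-0.4 + 2.8 − 0.8 − 0.5) / 4 = 1.10 / 4 = 0.2750%
Sample std dev = √[8.5875 / 3] = 1.6919%
Sharpe = (r̄ − rf) / σ = (0.2750 − 0.13) / 1.6919 = 0.1450 / 1.6919 = 0.0857

0.09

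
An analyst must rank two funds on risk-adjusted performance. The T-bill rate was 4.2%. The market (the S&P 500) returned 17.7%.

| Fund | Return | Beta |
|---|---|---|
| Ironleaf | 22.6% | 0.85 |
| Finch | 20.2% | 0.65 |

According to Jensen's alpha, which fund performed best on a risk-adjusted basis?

Finch

Ironleaf: α = 22.6% − [4.2% + 0.85 × (17.7% − 4.2%)] = 6.925
Finch: α = 20.2% − [4.2% + 0.65 × (17.7% − 4.2%)] = 7.225
Highest: Finch (7.225).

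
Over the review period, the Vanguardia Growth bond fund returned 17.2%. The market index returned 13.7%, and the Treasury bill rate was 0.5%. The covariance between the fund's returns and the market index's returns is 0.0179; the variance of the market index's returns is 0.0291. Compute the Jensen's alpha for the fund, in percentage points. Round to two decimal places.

8.58

β = Cov / Var = 0.0179 / 0.0291 = 0.6151
E[R] = Rf + β(Rm − Rf) = 0.5% + 0.6151 × (13.7% − 0.5%) = 8.6193%
α = Rp − E[R] = 17.2% − 8.6193% = 8.5807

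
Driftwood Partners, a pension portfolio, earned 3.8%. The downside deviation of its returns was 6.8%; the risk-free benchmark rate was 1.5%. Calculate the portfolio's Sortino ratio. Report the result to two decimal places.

0.34

Sortino = (Rp − Rf) / σd = (3.8% − 1.5%) / 6.8% = 2.30% / 6.8% = 0.3382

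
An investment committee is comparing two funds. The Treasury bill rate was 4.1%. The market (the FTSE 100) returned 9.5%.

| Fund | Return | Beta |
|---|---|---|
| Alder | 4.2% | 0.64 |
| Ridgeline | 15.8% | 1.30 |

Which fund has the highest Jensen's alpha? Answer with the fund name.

Ridgeline

Alder: α = 4.2% − [4.1% + 0.64 × (9.5% − 4.1%)] = -3.356
Ridgeline: α = 15.8% − [4.1% + 1.30 × (9.5% − 4.1%)] = 4.680
Highest: Ridgeline (4.680).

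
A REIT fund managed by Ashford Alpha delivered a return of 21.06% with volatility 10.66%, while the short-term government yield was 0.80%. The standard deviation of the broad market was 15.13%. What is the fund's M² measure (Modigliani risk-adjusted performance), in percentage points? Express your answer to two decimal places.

Sharpe = (Rp − Rf) / σp = (21.06% − 0.80%) / 10.66% = 1.9006
M² = Rf + Sharpe × σm = 0.80% + 1.9006 × 15.13% = 29.5561%

29.56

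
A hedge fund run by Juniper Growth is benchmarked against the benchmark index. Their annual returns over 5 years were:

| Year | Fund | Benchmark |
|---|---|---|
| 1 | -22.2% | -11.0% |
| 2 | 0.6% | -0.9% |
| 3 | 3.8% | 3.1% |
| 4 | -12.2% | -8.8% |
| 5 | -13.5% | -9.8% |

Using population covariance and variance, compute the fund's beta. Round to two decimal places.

r̄p = -8.7000%,  r̄m = -5.4800%
Cov = Σ(rp − r̄p)(rm − r̄m) / 5 = 51.3440
Var(rm) = Σ(rm − r̄m)² / 5 = 30.9496
β = Cov / Var = 51.3440 / 30.9496 = 1.6590

1.66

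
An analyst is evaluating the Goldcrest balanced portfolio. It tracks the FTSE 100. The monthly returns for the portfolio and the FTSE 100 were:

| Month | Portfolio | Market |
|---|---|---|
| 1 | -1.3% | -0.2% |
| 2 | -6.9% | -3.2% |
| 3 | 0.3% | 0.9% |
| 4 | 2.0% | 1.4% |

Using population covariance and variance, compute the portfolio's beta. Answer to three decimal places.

1.866

r̄p = -1.4750%,  r̄m = -0.2750%
Cov = Σ(rp − r̄p)(rm − r̄m) / 4 = 5.9469
Var(rm) = Σ(rm − r̄m)² / 4 = 3.1869
β = Cov / Var = 5.9469 / 3.1869 = 1.8660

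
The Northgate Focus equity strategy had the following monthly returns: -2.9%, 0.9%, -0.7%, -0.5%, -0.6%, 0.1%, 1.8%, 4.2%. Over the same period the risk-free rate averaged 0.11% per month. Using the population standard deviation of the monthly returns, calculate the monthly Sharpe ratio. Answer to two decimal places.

μ = (-2.9 + 0.9 − 0.7 − 0.5 − 0.6 + 0.1 + 1.8 + 4.2) / 8 = 2.30 / 8 = 0.2875%
Σ(r − μ)² = 30.5488; population σ = √(30.5488/8) = 1.9541%
Sharpe = (μ − rf) / σ = (0.2875 − 0.11) / 1.9541 = 0.1775 / 1.9541 = 0.0908

0.09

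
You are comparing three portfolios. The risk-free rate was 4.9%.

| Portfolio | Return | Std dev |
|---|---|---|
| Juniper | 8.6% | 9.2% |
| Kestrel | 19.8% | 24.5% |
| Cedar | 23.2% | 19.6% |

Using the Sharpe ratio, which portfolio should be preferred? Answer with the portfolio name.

Cedar

Juniper: Sharpe ratio = (8.6% − 4.9%) / 9.2% = 0.402
Kestrel: Sharpe ratio = (19.8% − 4.9%) / 24.5% = 0.608
Cedar: Sharpe ratio = (23.2% − 4.9%) / 19.6% = 0.934
Highest: Cedar (0.934).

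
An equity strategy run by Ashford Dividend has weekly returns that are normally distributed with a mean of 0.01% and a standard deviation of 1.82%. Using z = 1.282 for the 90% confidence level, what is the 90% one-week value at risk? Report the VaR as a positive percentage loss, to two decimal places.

2.32

VaR (as % loss) = −(μ − z·σ) = −(0.01% − 1.282 × 1.82%) = −(-2.32324%) = 2.32324%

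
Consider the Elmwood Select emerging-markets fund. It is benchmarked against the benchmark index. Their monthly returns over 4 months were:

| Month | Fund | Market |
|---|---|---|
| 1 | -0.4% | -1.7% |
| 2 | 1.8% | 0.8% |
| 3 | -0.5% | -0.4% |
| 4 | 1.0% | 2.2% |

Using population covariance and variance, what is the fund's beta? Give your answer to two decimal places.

r̄p = 0.4750%,  r̄m = 0.2250%
Cov = Σ(rp − r̄p)(rm − r̄m) / 4 = 1.0231
Var(rm) = Σ(rm − r̄m)² / 4 = 2.0819
β = Cov / Var = 1.0231 / 2.0819 = 0.4914

0.49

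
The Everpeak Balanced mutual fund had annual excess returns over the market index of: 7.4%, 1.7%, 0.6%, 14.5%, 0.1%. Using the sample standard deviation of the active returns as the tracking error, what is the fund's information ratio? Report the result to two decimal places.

0.79

μ = (7.4 + 1.7 + 0.6 + 14.5 + 0.1) / 5 = 24.30 / 5 = 4.8600%
Σ(r − μ)² = 150.1720; sample σ = √(150.1720/4) = 6.1272%
IR = μ / tracking error = 4.8600 / 6.1272 = 0.7932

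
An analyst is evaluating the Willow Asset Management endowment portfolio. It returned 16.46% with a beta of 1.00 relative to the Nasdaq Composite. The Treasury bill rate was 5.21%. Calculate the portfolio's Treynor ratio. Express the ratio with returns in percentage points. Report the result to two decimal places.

Treynor = (Rp − Rf) / β = (16.46% − 5.21%) / 1.00 = 11.25 / 1.00 = 11.2500

11.25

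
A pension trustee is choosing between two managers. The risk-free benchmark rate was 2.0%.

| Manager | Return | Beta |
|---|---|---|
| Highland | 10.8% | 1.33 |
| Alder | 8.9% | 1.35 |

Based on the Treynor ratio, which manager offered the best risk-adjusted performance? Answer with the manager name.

Highland

Highland: Treynor = (10.8% − 2.0%) / 1.33 = 6.617
Alder: Treynor = (8.9% − 2.0%) / 1.35 = 5.111
Highest: Highland (6.617).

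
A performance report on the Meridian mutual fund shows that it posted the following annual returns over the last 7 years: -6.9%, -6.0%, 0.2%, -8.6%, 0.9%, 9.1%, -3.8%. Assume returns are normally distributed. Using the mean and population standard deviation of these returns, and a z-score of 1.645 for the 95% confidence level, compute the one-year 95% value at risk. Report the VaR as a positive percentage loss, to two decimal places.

11.44

Mean return r̄ = -15.10 / 7 = -2.1571%
Population std dev = √[223.0971 / 7] = 5.6454%
VaR = −(r̄ − z·σ) = −(-2.1571 − 1.645 × 5.6454) = −(-11.4438) = 11.4438%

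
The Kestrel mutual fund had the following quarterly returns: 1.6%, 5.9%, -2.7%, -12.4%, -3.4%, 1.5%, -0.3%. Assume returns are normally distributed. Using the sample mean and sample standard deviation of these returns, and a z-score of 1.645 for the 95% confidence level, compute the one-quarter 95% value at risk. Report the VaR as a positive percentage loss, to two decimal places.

10.86

μ = (1.6 + 5.9 − 2.7 − 12.4 − 3.4 + 1.5 − 0.3) / 7 = -1.4000%
Σ(r − μ)² = 198.6000; sample σ = √(198.6000/6) = 5.7533%
VaR = −(μ − z·σ) = −(-1.4000 − 1.645 × 5.7533) = −(-10.8642) = 10.8642%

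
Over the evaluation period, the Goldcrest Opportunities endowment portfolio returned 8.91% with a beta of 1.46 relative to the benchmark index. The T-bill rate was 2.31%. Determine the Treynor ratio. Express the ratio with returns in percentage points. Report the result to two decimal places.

Treynor = (Rp − Rf) / β = (8.91% − 2.31%) / 1.46 = 6.60 / 1.46 = 4.5205

4.52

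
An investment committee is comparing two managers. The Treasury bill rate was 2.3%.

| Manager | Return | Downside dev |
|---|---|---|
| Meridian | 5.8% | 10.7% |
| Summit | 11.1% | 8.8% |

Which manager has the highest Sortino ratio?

Meridian: Sortino ratio = (5.8% − 2.3%) / 10.7% = 0.327
Summit: Sortino ratio = (11.1% − 2.3%) / 8.8% = 1.000
Highest: Summit (1.000).

Summit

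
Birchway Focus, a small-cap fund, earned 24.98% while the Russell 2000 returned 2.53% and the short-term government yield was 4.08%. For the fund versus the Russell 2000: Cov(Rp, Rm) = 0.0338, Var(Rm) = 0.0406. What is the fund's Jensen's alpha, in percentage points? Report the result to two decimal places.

22.19

β = Cov / Var = 0.0338 / 0.0406 = 0.8325
E[R] = Rf + β(Rm − Rf) = 4.08% + 0.8325 × (2.53% − 4.08%) = 2.7896%
α = Rp − E[R] = 24.98% − 2.7896% = 22.1904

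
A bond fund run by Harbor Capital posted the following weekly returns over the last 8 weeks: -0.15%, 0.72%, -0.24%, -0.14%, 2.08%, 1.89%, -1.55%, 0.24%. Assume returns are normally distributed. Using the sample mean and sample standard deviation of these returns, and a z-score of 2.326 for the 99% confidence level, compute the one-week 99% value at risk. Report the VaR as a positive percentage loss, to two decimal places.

μ = (-0.15 + 0.72 − 0.24 − 0.14 + 2.08 + 1.89 − 1.55 + 0.24) / 8 = 0.3563%
Σ(r − μ)² = (-0.15 − 0.3563)² + (0.72 − 0.3563)² + … = 9.9614
sample σ = √(9.9614 / 7) = √1.4231 = 1.1929%
VaR = −(μ − z·σ) = −(0.3563 − 2.326 × 1.1929) = −(-2.4184) = 2.4184%

2.42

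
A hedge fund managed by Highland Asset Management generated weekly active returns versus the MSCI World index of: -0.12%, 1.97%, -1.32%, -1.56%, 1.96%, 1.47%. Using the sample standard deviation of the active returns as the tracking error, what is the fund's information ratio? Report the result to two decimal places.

Mean return r̄ = 2.400 / 6 = 0.4000%
Σ(r − r̄)² = 13.1138; sample σ = √(13.1138/5) = 1.6195%
IR = r̄ / tracking error = 0.4000 / 1.6195 = 0.2470

0.25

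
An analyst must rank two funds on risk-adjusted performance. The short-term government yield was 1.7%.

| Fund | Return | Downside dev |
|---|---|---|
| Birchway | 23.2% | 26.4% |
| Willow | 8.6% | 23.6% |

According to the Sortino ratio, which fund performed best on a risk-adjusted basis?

Birchway: Sortino ratio = (23.2% − 1.7%) / 26.4% = 0.814
Willow: Sortino ratio = (8.6% − 1.7%) / 23.6% = 0.292
Highest: Birchway (0.814).

Birchway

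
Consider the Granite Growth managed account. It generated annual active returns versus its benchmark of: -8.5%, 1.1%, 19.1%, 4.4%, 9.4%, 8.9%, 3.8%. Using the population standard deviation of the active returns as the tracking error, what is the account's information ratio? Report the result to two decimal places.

0.70

Mean return r̄ = 38.20 / 7 = 5.4571%
Population σ = √[Σ(r − r̄)² / 7] = √[431.1771 / 7] = √61.5967 = 7.8484%
IR = r̄ / tracking error = 5.4571 / 7.8484 = 0.6953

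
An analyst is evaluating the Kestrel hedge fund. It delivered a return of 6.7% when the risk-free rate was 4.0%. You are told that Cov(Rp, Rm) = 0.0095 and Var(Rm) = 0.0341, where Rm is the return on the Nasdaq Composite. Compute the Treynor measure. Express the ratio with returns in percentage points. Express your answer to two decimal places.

9.69

β = Cov / Var = 0.0095 / 0.0341 = 0.2786
Treynor = (Rp − Rf) / β = (6.7% − 4.0%) / 0.2786 = 2.70 / 0.2786 = 9.6913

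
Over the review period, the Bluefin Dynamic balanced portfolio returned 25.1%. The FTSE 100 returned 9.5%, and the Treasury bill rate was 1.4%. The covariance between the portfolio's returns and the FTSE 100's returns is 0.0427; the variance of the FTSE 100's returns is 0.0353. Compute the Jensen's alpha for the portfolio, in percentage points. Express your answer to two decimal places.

13.90

β = Cov / Var = 0.0427 / 0.0353 = 1.2096
E[R] = Rf + β(Rm − Rf) = 1.4% + 1.2096 × (9.5% − 1.4%) = 11.1978%
α = Rp − E[R] = 25.1% − 11.1978% = 13.9022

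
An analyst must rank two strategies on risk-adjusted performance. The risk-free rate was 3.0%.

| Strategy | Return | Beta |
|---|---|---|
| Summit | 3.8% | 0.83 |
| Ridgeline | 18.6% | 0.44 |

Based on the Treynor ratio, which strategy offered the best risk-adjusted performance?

Ridgeline

Summit: Treynor = (3.8% − 3.0%) / 0.83 = 0.964
Ridgeline: Treynor = (18.6% − 3.0%) / 0.44 = 35.455
Highest: Ridgeline (35.455).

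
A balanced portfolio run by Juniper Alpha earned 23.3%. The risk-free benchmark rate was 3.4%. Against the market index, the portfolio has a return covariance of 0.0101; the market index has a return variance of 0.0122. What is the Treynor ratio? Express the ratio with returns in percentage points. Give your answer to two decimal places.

β = Cov / Var = 0.0101 / 0.0122 = 0.8279
Treynor = (Rp − Rf) / β = (23.3% − 3.4%) / 0.8279 = 19.90 / 0.8279 = 24.0367

24.04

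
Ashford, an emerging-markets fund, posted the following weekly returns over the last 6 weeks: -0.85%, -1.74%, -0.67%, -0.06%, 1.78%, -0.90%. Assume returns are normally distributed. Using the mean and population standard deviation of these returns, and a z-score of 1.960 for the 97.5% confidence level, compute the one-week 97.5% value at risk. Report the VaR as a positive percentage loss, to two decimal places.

Mean return μ = -2.440 / 6 = -0.4067%
Σ(r − μ)² = (-0.85 − (-0.4067))² + (-1.74 − (-0.4067))² + … = 7.1887
σ = √[7.1887 / 6] = 1.0946%
VaR = −(μ − z·σ) = −(-0.4067 − 1.960 × 1.0946) = −(-2.5521) = 2.5521%

2.55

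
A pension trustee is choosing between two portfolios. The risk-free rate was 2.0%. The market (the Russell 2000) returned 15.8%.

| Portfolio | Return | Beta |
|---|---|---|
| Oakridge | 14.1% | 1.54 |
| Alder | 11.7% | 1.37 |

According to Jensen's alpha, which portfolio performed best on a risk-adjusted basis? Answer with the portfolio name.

Oakridge

Oakridge: α = 14.1% − [2.0% + 1.54 × (15.8% − 2.0%)] = -9.152
Alder: α = 11.7% − [2.0% + 1.37 × (15.8% − 2.0%)] = -9.206
Highest: Oakridge (-9.152).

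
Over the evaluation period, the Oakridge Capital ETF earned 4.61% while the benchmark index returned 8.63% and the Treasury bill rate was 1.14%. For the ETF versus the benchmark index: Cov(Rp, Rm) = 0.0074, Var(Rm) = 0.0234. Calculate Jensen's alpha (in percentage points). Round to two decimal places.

β = Cov / Var = 0.0074 / 0.0234 = 0.3162
E[R] = Rf + β(Rm − Rf) = 1.14% + 0.3162 × (8.63% − 1.14%) = 3.5083%
α = Rp − E[R] = 4.61% − 3.5083% = 1.1017

1.10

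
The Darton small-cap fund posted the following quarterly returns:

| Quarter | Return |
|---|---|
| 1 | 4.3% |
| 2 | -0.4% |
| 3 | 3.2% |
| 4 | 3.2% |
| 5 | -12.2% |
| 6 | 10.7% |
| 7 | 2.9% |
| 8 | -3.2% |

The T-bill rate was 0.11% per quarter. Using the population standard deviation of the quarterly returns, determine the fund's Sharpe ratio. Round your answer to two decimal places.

0.15

r̄ = (4.3 − 0.4 + 3.2 + 3.2 − 12.2 + 10.7 + 2.9 − 3.2) / 8 = 8.50 / 8 = 1.0625%
Population σ = √[Σ(r − r̄)² / 8] = √[312.0788 / 8] = √39.0099 = 6.2458%
Sharpe = (r̄ − rf) / σ = (1.0625 − 0.11) / 6.2458 = 0.9525 / 6.2458 = 0.1525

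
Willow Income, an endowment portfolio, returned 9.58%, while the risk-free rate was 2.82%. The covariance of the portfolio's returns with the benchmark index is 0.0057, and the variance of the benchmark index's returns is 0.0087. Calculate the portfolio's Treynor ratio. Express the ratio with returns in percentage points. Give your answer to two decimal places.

10.32

β = Cov / Var = 0.0057 / 0.0087 = 0.6552
Treynor = (Rp − Rf) / β = (9.58% − 2.82%) / 0.6552 = 6.76 / 0.6552 = 10.3175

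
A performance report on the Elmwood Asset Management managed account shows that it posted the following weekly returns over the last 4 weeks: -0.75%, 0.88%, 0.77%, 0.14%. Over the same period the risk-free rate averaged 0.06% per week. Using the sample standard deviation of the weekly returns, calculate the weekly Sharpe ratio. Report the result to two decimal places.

0.27

Mean return μ = 1.040 / 4 = 0.2600%
Sample std dev = √[1.6790 / 3] = 0.7481%
Sharpe = (μ − rf) / σ = (0.2600 − 0.06) / 0.7481 = 0.2000 / 0.7481 = 0.2673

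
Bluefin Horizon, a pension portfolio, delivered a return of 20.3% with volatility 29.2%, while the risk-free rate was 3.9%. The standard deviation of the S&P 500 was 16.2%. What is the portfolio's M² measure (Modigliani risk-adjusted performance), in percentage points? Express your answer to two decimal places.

13.00

Sharpe = (Rp − Rf) / σp = (20.3% − 3.9%) / 29.2% = 0.5616
M² = Rf + Sharpe × σm = 3.9% + 0.5616 × 16.2% = 12.9979%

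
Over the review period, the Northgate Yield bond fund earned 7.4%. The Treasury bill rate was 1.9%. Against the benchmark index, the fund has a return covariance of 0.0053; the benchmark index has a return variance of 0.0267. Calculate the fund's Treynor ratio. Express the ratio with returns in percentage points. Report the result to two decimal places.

β = Cov / Var = 0.0053 / 0.0267 = 0.1985
Treynor = (Rp − Rf) / β = (7.4% − 1.9%) / 0.1985 = 5.50 / 0.1985 = 27.7078

27.71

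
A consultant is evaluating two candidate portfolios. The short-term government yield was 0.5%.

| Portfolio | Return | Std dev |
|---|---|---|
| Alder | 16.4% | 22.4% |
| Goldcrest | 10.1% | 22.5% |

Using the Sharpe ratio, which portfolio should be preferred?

Alder: Sharpe ratio = (16.4% − 0.5%) / 22.4% = 0.710
Goldcrest: Sharpe ratio = (10.1% − 0.5%) / 22.5% = 0.427
Highest: Alder (0.710).

Alder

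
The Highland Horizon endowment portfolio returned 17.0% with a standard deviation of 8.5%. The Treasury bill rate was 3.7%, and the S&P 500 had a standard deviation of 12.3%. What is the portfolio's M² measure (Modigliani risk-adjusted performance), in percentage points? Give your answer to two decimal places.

Sharpe = (Rp − Rf) / σp = (17.0% − 3.7%) / 8.5% = 1.5647
M² = Rf + Sharpe × σm = 3.7% + 1.5647 × 12.3% = 22.9458%

22.95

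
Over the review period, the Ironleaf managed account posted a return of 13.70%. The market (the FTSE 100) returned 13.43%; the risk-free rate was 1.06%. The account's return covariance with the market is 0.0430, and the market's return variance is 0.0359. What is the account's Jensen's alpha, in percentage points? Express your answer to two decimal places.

β = Cov / Var = 0.0430 / 0.0359 = 1.1978
E[R] = Rf + β(Rm − Rf) = 1.06% + 1.1978 × (13.43% − 1.06%) = 15.8768%
α = Rp − E[R] = 13.70% − 15.8768% = -2.1768

-2.18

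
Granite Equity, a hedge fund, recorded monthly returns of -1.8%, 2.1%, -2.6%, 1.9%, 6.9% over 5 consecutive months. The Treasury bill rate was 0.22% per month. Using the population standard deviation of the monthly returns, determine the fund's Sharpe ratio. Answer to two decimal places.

0.32

Mean return μ = 6.50 / 5 = 1.3000%
Σ(r − μ)² = 57.1800; population σ = √(57.1800/5) = 3.3817%
Sharpe = (μ − rf) / σ = (1.3000 − 0.22) / 3.3817 = 1.0800 / 3.3817 = 0.3194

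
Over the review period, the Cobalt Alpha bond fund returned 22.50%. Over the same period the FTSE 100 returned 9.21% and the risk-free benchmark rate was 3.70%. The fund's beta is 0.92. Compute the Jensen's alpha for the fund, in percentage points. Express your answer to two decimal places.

CAPM expected return = Rf + β(Rm − Rf) = 3.70% + 0.92 × (9.21% − 3.70%) = 3.7 + 0.92 × 5.51 = 8.7692%
Jensen's α = Rp − E[R] = 22.50% − 8.7692% = 13.7308

13.73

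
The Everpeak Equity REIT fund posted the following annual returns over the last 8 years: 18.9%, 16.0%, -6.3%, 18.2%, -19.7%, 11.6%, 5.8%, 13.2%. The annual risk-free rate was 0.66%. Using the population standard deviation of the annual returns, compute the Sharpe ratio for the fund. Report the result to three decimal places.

Mean return r̄ = 57.70 / 8 = 7.2125%
Population σ = √[Σ(r − r̄)² / 8] = √[1298.5088 / 8] = √162.3136 = 12.7402%
Sharpe = (r̄ − rf) / σ = (7.2125 − 0.66) / 12.7402 = 6.5525 / 12.7402 = 0.5143

0.514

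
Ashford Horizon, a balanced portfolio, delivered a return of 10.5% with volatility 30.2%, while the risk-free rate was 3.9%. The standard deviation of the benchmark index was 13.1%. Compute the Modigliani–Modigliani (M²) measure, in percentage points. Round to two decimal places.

6.76

Sharpe = (Rp − Rf) / σp = (10.5% − 3.9%) / 30.2% = 0.2185
M² = Rf + Sharpe × σm = 3.9% + 0.2185 × 13.1% = 6.7624%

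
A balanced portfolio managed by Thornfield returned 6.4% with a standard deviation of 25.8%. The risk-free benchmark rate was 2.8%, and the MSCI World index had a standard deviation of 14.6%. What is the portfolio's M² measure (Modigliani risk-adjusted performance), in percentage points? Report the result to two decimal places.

4.84

Sharpe = (Rp − Rf) / σp = (6.4% − 2.8%) / 25.8% = 0.1395
M² = Rf + Sharpe × σm = 2.8% + 0.1395 × 14.6% = 4.8367%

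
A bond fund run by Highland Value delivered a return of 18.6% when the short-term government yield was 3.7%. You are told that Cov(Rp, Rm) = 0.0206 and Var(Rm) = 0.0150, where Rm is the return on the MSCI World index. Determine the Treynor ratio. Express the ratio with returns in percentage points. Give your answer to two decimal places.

10.85

β = Cov / Var = 0.0206 / 0.0150 = 1.3733
Treynor = (Rp − Rf) / β = (18.6% − 3.7%) / 1.3733 = 14.90 / 1.3733 = 10.8498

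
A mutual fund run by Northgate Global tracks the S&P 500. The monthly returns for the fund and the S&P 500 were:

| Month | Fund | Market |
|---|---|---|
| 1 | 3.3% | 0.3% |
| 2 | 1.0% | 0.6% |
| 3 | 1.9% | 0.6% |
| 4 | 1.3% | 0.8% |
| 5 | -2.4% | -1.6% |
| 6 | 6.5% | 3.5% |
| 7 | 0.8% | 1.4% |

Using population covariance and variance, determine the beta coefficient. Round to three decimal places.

r̄p = 1.7714%,  r̄m = 0.8000%
Cov = Σ(rp − r̄p)(rm − r̄m) / 7 = 3.0800
Var(rm) = Σ(rm − r̄m)² / 7 = 1.9629
β = Cov / Var = 3.0800 / 1.9629 = 1.5691

1.569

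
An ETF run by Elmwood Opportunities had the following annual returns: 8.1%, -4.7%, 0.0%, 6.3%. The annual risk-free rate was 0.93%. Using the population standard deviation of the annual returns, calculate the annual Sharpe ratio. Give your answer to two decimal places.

0.29

μ = (8.1 − 4.7 + 0 + 6.3) / 4 = 2.4250%
Population std dev = √[103.8675 / 4] = 5.0958%
Sharpe = (μ − rf) / σ = (2.4250 − 0.93) / 5.0958 = 1.4950 / 5.0958 = 0.2934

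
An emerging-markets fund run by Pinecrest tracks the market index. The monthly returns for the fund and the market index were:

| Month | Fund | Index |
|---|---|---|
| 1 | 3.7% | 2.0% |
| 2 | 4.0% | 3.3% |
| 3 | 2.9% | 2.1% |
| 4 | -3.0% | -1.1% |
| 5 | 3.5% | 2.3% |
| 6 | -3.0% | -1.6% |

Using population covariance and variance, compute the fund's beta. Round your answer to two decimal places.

1.65

r̄p = 1.3500%,  r̄m = 1.1667%
Cov = Σ(rp − r̄p)(rm − r̄m) / 6 = 5.5650
Var(rm) = Σ(rm − r̄m)² / 6 = 3.3656
β = Cov / Var = 5.5650 / 3.3656 = 1.6535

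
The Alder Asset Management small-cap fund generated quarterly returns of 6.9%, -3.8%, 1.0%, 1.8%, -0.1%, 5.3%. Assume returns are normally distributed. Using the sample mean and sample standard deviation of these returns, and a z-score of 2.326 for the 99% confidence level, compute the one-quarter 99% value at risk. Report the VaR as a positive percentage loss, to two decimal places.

7.09

r̄ = (6.9 − 3.8 + 1 + 1.8 − 0.1 + 5.3) / 6 = 1.8500%
Σ(r − r̄)² = (6.9 − 1.8500)² + (-3.8 − 1.8500)² + … = 73.8550
sample σ = √(73.8550 / 5) = √14.7710 = 3.8433%
VaR = −(r̄ − z·σ) = −(1.8500 − 2.326 × 3.8433) = −(-7.0895) = 7.0895%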